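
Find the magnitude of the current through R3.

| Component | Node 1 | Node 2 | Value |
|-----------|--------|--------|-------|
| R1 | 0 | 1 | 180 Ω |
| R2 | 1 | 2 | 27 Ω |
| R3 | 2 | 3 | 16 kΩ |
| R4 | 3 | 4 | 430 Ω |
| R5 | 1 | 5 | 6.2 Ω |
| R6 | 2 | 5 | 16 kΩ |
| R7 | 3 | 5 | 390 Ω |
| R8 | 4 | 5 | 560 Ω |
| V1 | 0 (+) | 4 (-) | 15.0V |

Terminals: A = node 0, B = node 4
Nodal analysis, taking node 4 as the 0 V reference.
Source V1 fixes V_0 = 15 V.
KCL at each unknown node (sum of currents leaving = 0; resistances in Ω):
  Node 1: (V_1 - 15)/180 + (V_1 - V_2)/27 + (V_1 - V_5)/6.2 = 0
  Node 2: (V_2 - V_1)/27 + (V_2 - V_3)/16000 + (V_2 - V_5)/16000 = 0
  Node 3: (V_3 - V_2)/16000 + (V_3 - 0)/430 + (V_3 - V_5)/390 = 0
  Node 5: (V_5 - V_1)/6.2 + (V_5 - V_2)/16000 + (V_5 - V_3)/390 + (V_5 - 0)/560 = 0
Collecting terms (coefficients in siemens):
  0.2039·V_1 - 0.03704·V_2 - 0.1613·V_5 = 0.08333
  0.03716·V_2 - 0.03704·V_1 - 0.0000625·V_3 - 0.0000625·V_5 = 0
  0.004952·V_3 - 0.0000625·V_2 - 0.002564·V_5 = 0
  0.1657·V_5 - 0.1613·V_1 - 0.0000625·V_2 - 0.002564·V_3 = 0
Solving these 4 simultaneous equations (Gaussian elimination) gives:
  V_1 = 9.781 V, V_2 = 9.772 V, V_3 = 5.095 V, V_5 = 9.603 V
I_R3 = (V_2 - V_3)/R3 = (9.772 - 5.095)/16000 = 0.0002923 A
|I_R3| = 0.0002923 A

Final answer: |I_R3| = 0.0002923 A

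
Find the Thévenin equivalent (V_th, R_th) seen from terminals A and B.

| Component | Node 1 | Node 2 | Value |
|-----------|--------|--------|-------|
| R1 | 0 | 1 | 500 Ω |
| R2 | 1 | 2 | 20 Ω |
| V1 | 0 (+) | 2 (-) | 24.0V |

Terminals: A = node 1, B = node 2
Step 1 — V_th is the open-circuit voltage V_A - V_B (nothing connected across the terminals).
Nodal analysis, taking node 2 as the 0 V reference.
Source V1 fixes V_0 = 24 V.
KCL at each unknown node (sum of currents leaving = 0; resistances in Ω):
  Node 1: (V_1 - 24)/500 + (V_1 - 0)/20 = 0
Collecting terms: 0.052 × V_1 = 0.048  =>  V_1 = 0.9231 V
V_th = V_1 - V_2 = 0.9231 - 0 = 0.9231 V
Step 2 — R_th: zero the source — replace V1 by a short circuit (node 2 merges into node 0) — and find the resistance seen between A (node 1) and B (node 0).
Reduce the network between node 1 (A) and node 0 (B) by series/parallel combination:
  Rp1 = R1 ‖ R2 (parallel, both between nodes 0 and 1) = 1/(1/500 + 1/20) = 19.23 Ω
R_th = 19.23 Ω

Final answer: V_th = 0.9231 V, R_th = 19.23 Ω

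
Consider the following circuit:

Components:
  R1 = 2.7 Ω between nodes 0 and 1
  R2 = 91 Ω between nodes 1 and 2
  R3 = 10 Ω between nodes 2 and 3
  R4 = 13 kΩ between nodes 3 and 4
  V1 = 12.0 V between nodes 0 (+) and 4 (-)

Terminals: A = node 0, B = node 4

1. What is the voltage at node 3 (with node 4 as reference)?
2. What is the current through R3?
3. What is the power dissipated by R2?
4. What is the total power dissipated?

Nodal analysis, taking node 4 as the 0 V reference.
Source V1 fixes V_0 = 12 V.
KCL at each unknown node (sum of currents leaving = 0; resistances in Ω):
  Node 1: (V_1 - 12)/2.7 + (V_1 - V_2)/91 = 0
  Node 2: (V_2 - V_1)/91 + (V_2 - V_3)/10 = 0
  Node 3: (V_3 - V_2)/10 + (V_3 - 0)/13000 = 0
Collecting terms (coefficients in siemens):
  0.3814·V_1 - 0.01099·V_2 = 4.444
  0.111·V_2 - 0.01099·V_1 - 0.1·V_3 = 0
  0.1001·V_3 - 0.1·V_2 = 0
Solving these 3 simultaneous equations (Gaussian elimination) gives:
  V_1 = 12 V, V_2 = 11.91 V, V_3 = 11.91 V
Part 1:
  Read off the nodal solution: V_3 = 11.91 V
Part 2:
  I_R3 = (V_2 - V_3)/R3 = (11.91 - 11.91)/10 = 0.0009158 A
  Magnitude: I_R3 = 0.0009158 A
Part 3:
  I_R2 = (V_1 - V_2)/R2 = (12 - 11.91)/91 = 0.0009158 A
  P_R2 = I_R2² × R2 = (0.0009158)² × 91 = 0.00007632 W
Part 4:
  Power in each resistor, P = (ΔV)²/R:
    P_R1 = (12 - 12)²/2.7 = 0.000002264 W
    P_R2 = (12 - 11.91)²/91 = 0.00007632 W
    P_R3 = (11.91 - 11.91)²/10 = 0.000008386 W
    P_R4 = (11.91 - 0)²/13000 = 0.0109 W
  P_total = P_R1 + P_R2 + P_R3 + P_R4 = 0.01099 W

Final answers:
1. V_3 = 11.91 V
2. I_R3 = 0.0009158 A
3. P_R2 = 7.632e-05 W
4. P_total = 0.01099 W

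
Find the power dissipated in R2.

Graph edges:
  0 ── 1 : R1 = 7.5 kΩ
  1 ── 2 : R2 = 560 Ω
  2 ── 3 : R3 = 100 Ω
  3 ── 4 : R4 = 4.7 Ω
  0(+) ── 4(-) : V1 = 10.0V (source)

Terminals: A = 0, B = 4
Nodal analysis, taking node 4 as the 0 V reference.
Source V1 fixes V_0 = 10 V.
KCL at each unknown node (sum of currents leaving = 0; resistances in Ω):
  Node 1: (V_1 - 10)/7500 + (V_1 - V_2)/560 = 0
  Node 2: (V_2 - V_1)/560 + (V_2 - V_3)/100 = 0
  Node 3: (V_3 - V_2)/100 + (V_3 - 0)/4.7 = 0
Collecting terms (coefficients in siemens):
  0.001919·V_1 - 0.001786·V_2 = 0.001333
  0.01179·V_2 - 0.001786·V_1 - 0.01·V_3 = 0
  0.2228·V_3 - 0.01·V_2 = 0
Solving these 3 simultaneous equations (Gaussian elimination) gives:
  V_1 = 0.8141 V, V_2 = 0.1282 V, V_3 = 0.005756 V
I_R2 = (V_1 - V_2)/R2 = (0.8141 - 0.1282)/560 = 0.001225 A
P_R2 = I_R2² × R2 = (0.001225)² × 560 = 0.0008401 W

Final answer: 0.0008401 W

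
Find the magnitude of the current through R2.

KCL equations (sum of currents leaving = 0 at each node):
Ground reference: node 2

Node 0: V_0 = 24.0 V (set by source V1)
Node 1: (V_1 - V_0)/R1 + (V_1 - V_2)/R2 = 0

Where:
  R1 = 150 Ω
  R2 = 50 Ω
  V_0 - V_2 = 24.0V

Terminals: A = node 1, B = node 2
Nodal analysis, taking node 2 as the 0 V reference.
Source V1 fixes V_0 = 24 V.
KCL at each unknown node (sum of currents leaving = 0; resistances in Ω):
  Node 1: (V_1 - 24)/150 + (V_1 - 0)/50 = 0
Collecting terms: 0.02667 × V_1 = 0.16  =>  V_1 = 6 V
I_R2 = (V_1 - V_2)/R2 = (6 - 0)/50 = 0.12 A
|I_R2| = 0.12 A

Final answer: |I_R2| = 0.12 A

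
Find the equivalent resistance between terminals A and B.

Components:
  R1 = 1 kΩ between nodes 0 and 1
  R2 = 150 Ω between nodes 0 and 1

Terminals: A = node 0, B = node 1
Reduce the network between node 0 (A) and node 1 (B) by series/parallel combination:
  Rp1 = R1 ‖ R2 (parallel, both between nodes 0 and 1) = 1/(1/1000 + 1/150) = 130.4 Ω
R_eq = 130.4 Ω

Final answer: 130.4 Ω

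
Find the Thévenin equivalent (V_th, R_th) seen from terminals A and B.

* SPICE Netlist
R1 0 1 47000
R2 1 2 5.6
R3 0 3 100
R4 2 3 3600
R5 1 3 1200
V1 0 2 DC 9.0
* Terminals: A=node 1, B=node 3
Step 1 — V_th is the open-circuit voltage V_A - V_B (nothing connected across the terminals).
Nodal analysis, taking node 2 as the 0 V reference.
Source V1 fixes V_0 = 9 V.
KCL at each unknown node (sum of currents leaving = 0; resistances in Ω):
  Node 1: (V_1 - 9)/47000 + (V_1 - 0)/5.6 + (V_1 - V_3)/1200 = 0
  Node 3: (V_3 - 9)/100 + (V_3 - 0)/3600 + (V_3 - V_1)/1200 = 0
Collecting terms (coefficients in siemens):
  0.1794·V_1 - 0.0008333·V_3 = 0.0001915
  0.01111·V_3 - 0.0008333·V_1 = 0.09
Determinant D = (0.1794)(0.01111) - (-0.0008333)(-0.0008333) = 0.001993
V_1 = [(0.0001915)(0.01111) - (-0.0008333)(0.09)]/D = 0.0387 V
V_3 = [(0.1794)(0.09) - (0.0001915)(-0.0008333)]/D = 8.103 V
V_th = V_1 - V_3 = 0.0387 - 8.103 = -8.064 V
Step 2 — R_th: zero the source — replace V1 by a short circuit (node 2 merges into node 0) — and find the resistance seen between A (node 1) and B (node 3).
Reduce the network between node 1 (A) and node 3 (B) by series/parallel combination:
  Rp1 = R1 ‖ R2 (parallel, both between nodes 0 and 1) = 1/(1/47000 + 1/5.6) = 5.599 Ω
  Rp2 = R3 ‖ R4 (parallel, both between nodes 0 and 3) = 1/(1/100 + 1/3600) = 97.3 Ω
  Rs1 = Rp1 + Rp2 (series, joined only at node 0) = 5.599 + 97.3 = 102.9 Ω
  Rp3 = R5 ‖ Rs1 (parallel, both between nodes 1 and 3) = 1/(1/1200 + 1/102.9) = 94.77 Ω
R_th = 94.77 Ω

Final answer: V_th = -8.064 V, R_th = 94.77 Ω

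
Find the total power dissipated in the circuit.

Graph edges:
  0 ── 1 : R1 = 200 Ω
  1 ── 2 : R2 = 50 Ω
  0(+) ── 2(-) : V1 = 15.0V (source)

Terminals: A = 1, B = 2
Nodal analysis, taking node 2 as the 0 V reference.
Source V1 fixes V_0 = 15 V.
KCL at each unknown node (sum of currents leaving = 0; resistances in Ω):
  Node 1: (V_1 - 15)/200 + (V_1 - 0)/50 = 0
Collecting terms: 0.025 × V_1 = 0.075  =>  V_1 = 3 V
Power in each resistor, P = (ΔV)²/R:
  P_R1 = (15 - 3)²/200 = 0.72 W
  P_R2 = (3 - 0)²/50 = 0.18 W
P_total = P_R1 + P_R2 = 0.9 W

Final answer: 0.9 W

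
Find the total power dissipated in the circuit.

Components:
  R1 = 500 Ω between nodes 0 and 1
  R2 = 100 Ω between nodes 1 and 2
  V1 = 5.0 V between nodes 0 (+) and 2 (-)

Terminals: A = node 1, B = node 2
Nodal analysis, taking node 2 as the 0 V reference.
Source V1 fixes V_0 = 5 V.
KCL at each unknown node (sum of currents leaving = 0; resistances in Ω):
  Node 1: (V_1 - 5)/500 + (V_1 - 0)/100 = 0
Collecting terms: 0.012 × V_1 = 0.01  =>  V_1 = 0.8333 V
Power in each resistor, P = (ΔV)²/R:
  P_R1 = (5 - 0.8333)²/500 = 0.03472 W
  P_R2 = (0.8333 - 0)²/100 = 0.006944 W
P_total = P_R1 + P_R2 = 0.04167 W

Final answer: 0.04167 W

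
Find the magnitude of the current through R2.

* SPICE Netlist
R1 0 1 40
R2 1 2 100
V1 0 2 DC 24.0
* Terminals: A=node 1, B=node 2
Nodal analysis, taking node 2 as the 0 V reference.
Source V1 fixes V_0 = 24 V.
KCL at each unknown node (sum of currents leaving = 0; resistances in Ω):
  Node 1: (V_1 - 24)/40 + (V_1 - 0)/100 = 0
Collecting terms: 0.035 × V_1 = 0.6  =>  V_1 = 17.14 V
I_R2 = (V_1 - V_2)/R2 = (17.14 - 0)/100 = 0.1714 A
|I_R2| = 0.1714 A

Final answer: |I_R2| = 0.1714 A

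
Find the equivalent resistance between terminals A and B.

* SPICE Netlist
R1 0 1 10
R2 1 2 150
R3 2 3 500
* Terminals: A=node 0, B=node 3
Reduce the network between node 0 (A) and node 3 (B) by series/parallel combination:
  Rs1 = R1 + R2 (series, joined only at node 1) = 10 + 150 = 160 Ω
  Rs2 = R3 + Rs1 (series, joined only at node 2) = 500 + 160 = 660 Ω
R_eq = 660 Ω

Final answer: 660 Ω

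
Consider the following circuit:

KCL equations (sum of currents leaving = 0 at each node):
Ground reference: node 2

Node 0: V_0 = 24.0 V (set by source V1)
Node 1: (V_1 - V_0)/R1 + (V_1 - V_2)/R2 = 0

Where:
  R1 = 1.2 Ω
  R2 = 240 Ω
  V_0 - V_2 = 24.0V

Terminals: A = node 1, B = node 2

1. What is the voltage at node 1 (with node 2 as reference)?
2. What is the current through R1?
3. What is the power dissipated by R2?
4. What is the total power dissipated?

Nodal analysis, taking node 2 as the 0 V reference.
Source V1 fixes V_0 = 24 V.
KCL at each unknown node (sum of currents leaving = 0; resistances in Ω):
  Node 1: (V_1 - 24)/1.2 + (V_1 - 0)/240 = 0
Collecting terms: 0.8375 × V_1 = 20  =>  V_1 = 23.88 V
Part 1:
  Read off the nodal solution: V_1 = 23.88 V
Part 2:
  I_R1 = (V_0 - V_1)/R1 = (24 - 23.88)/1.2 = 0.0995 A
  Magnitude: I_R1 = 0.0995 A
Part 3:
  I_R2 = (V_1 - V_2)/R2 = (23.88 - 0)/240 = 0.0995 A
  P_R2 = I_R2² × R2 = (0.0995)² × 240 = 2.376 W
Part 4:
  Power in each resistor, P = (ΔV)²/R:
    P_R1 = (24 - 23.88)²/1.2 = 0.01188 W
    P_R2 = (23.88 - 0)²/240 = 2.376 W
  P_total = P_R1 + P_R2 = 2.388 W

Final answers:
1. V_1 = 23.88 V
2. I_R1 = 0.0995 A
3. P_R2 = 2.376 W
4. P_total = 2.388 W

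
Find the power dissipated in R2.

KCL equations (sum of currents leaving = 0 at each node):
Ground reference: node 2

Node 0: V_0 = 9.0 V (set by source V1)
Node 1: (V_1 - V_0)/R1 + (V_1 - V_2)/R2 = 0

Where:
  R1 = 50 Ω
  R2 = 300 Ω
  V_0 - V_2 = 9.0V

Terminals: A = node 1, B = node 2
Nodal analysis, taking node 2 as the 0 V reference.
Source V1 fixes V_0 = 9 V.
KCL at each unknown node (sum of currents leaving = 0; resistances in Ω):
  Node 1: (V_1 - 9)/50 + (V_1 - 0)/300 = 0
Collecting terms: 0.02333 × V_1 = 0.18  =>  V_1 = 7.714 V
I_R2 = (V_1 - V_2)/R2 = (7.714 - 0)/300 = 0.02571 A
P_R2 = I_R2² × R2 = (0.02571)² × 300 = 0.1984 W

Final answer: 0.1984 W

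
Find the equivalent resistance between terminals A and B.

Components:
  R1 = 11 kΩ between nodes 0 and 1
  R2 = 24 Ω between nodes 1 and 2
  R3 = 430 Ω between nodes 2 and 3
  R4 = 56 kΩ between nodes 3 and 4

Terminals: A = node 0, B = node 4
Reduce the network between node 0 (A) and node 4 (B) by series/parallel combination:
  Rs1 = R1 + R2 (series, joined only at node 1) = 11000 + 24 = 11020 Ω
  Rs2 = R3 + Rs1 (series, joined only at node 2) = 430 + 11020 = 11450 Ω
  Rs3 = R4 + Rs2 (series, joined only at node 3) = 56000 + 11450 = 67450 Ω
R_eq = 67.45 kΩ

Final answer: 67.45 kΩ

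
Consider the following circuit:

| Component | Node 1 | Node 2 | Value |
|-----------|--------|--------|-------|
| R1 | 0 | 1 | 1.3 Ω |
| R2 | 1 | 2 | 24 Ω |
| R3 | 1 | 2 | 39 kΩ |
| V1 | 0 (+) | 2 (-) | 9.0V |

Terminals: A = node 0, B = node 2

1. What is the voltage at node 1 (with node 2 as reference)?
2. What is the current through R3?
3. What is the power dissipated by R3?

Nodal analysis, taking node 2 as the 0 V reference.
Source V1 fixes V_0 = 9 V.
KCL at each unknown node (sum of currents leaving = 0; resistances in Ω):
  Node 1: (V_1 - 9)/1.3 + (V_1 - 0)/24 + (V_1 - 0)/39000 = 0
Collecting terms: 0.8109 × V_1 = 6.923  =>  V_1 = 8.537 V
Part 1:
  Read off the nodal solution: V_1 = 8.537 V
Part 2:
  I_R3 = (V_1 - V_2)/R3 = (8.537 - 0)/39000 = 0.0002189 A
  Magnitude: I_R3 = 0.0002189 A
Part 3:
  I_R3 = (V_1 - V_2)/R3 = (8.537 - 0)/39000 = 0.0002189 A
  P_R3 = I_R3² × R3 = (0.0002189)² × 39000 = 0.001869 W

Final answers:
1. V_1 = 8.537 V
2. I_R3 = 0.0002189 A
3. P_R3 = 0.001869 W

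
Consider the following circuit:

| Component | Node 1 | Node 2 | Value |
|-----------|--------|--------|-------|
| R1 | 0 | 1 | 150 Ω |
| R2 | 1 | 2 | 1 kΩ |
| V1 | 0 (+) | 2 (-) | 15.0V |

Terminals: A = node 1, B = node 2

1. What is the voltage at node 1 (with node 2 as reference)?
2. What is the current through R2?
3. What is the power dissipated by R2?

Nodal analysis, taking node 2 as the 0 V reference.
Source V1 fixes V_0 = 15 V.
KCL at each unknown node (sum of currents leaving = 0; resistances in Ω):
  Node 1: (V_1 - 15)/150 + (V_1 - 0)/1000 = 0
Collecting terms: 0.007667 × V_1 = 0.1  =>  V_1 = 13.04 V
Part 1:
  Read off the nodal solution: V_1 = 13.04 V
Part 2:
  I_R2 = (V_1 - V_2)/R2 = (13.04 - 0)/1000 = 0.01304 A
  Magnitude: I_R2 = 0.01304 A
Part 3:
  I_R2 = (V_1 - V_2)/R2 = (13.04 - 0)/1000 = 0.01304 A
  P_R2 = I_R2² × R2 = (0.01304)² × 1000 = 0.1701 W

Final answers:
1. V_1 = 13.04 V
2. I_R2 = 0.01304 A
3. P_R2 = 0.1701 W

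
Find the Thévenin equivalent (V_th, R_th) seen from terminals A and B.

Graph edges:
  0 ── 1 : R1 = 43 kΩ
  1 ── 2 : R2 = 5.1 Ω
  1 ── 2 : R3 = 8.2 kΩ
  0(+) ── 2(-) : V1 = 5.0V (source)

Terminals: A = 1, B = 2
Step 1 — V_th is the open-circuit voltage V_A - V_B (nothing connected across the terminals).
Nodal analysis, taking node 2 as the 0 V reference.
Source V1 fixes V_0 = 5 V.
KCL at each unknown node (sum of currents leaving = 0; resistances in Ω):
  Node 1: (V_1 - 5)/43000 + (V_1 - 0)/5.1 + (V_1 - 0)/8200 = 0
Collecting terms: 0.1962 × V_1 = 0.0001163  =>  V_1 = 0.0005926 V
V_th = V_1 - V_2 = 0.0005926 - 0 = 0.0005926 V
Step 2 — R_th: zero the source — replace V1 by a short circuit (node 2 merges into node 0) — and find the resistance seen between A (node 1) and B (node 0).
Reduce the network between node 1 (A) and node 0 (B) by series/parallel combination:
  Rp1 = R1 ‖ R2 ‖ R3 (parallel, all between nodes 0 and 1) = 1/(1/43000 + 1/5.1 + 1/8200) = 5.096 Ω
R_th = 5.096 Ω

Final answer: V_th = 0.0005926 V, R_th = 5.096 Ω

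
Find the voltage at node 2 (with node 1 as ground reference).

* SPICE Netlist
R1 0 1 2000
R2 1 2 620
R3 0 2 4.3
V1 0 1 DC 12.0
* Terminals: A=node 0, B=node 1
Nodal analysis, taking node 1 as the 0 V reference.
Source V1 fixes V_0 = 12 V.
KCL at each unknown node (sum of currents leaving = 0; resistances in Ω):
  Node 2: (V_2 - 0)/620 + (V_2 - 12)/4.3 = 0
Collecting terms: 0.2342 × V_2 = 2.791  =>  V_2 = 11.92 V
The requested potential is V_2 = 11.92 V.

Final answer: V_2 = 11.92 V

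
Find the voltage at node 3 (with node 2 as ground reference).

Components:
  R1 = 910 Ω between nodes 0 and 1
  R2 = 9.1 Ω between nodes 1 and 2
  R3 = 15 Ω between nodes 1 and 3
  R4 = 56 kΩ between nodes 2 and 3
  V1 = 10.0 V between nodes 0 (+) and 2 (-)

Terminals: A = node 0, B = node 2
Nodal analysis, taking node 2 as the 0 V reference.
Source V1 fixes V_0 = 10 V.
KCL at each unknown node (sum of currents leaving = 0; resistances in Ω):
  Node 1: (V_1 - 10)/910 + (V_1 - 0)/9.1 + (V_1 - V_3)/15 = 0
  Node 3: (V_3 - V_1)/15 + (V_3 - 0)/56000 = 0
Collecting terms (coefficients in siemens):
  0.1777·V_1 - 0.06667·V_3 = 0.01099
  0.06668·V_3 - 0.06667·V_1 = 0
Determinant D = (0.1777)(0.06668) - (-0.06667)(-0.06667) = 0.007402
V_1 = [(0.01099)(0.06668) - (-0.06667)(0)]/D = 0.09899 V
V_3 = [(0.1777)(0) - (0.01099)(-0.06667)]/D = 0.09897 V
The requested potential is V_3 = 0.09897 V.

Final answer: V_3 = 0.09897 V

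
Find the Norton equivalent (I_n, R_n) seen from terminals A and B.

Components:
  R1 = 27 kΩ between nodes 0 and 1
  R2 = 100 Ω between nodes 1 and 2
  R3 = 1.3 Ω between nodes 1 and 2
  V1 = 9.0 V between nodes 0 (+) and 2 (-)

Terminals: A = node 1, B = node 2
Find the Thévenin equivalent first; then I_n = V_th/R_th and R_n = R_th.
Step 1 — V_th is the open-circuit voltage V_A - V_B (nothing connected across the terminals).
Nodal analysis, taking node 2 as the 0 V reference.
Source V1 fixes V_0 = 9 V.
KCL at each unknown node (sum of currents leaving = 0; resistances in Ω):
  Node 1: (V_1 - 9)/27000 + (V_1 - 0)/100 + (V_1 - 0)/1.3 = 0
Collecting terms: 0.7793 × V_1 = 0.0003333  =>  V_1 = 0.0004278 V
V_th = V_1 - V_2 = 0.0004278 - 0 = 0.0004278 V
Step 2 — R_th: zero the source — replace V1 by a short circuit (node 2 merges into node 0) — and find the resistance seen between A (node 1) and B (node 0).
Reduce the network between node 1 (A) and node 0 (B) by series/parallel combination:
  Rp1 = R1 ‖ R2 ‖ R3 (parallel, all between nodes 0 and 1) = 1/(1/27000 + 1/100 + 1/1.3) = 1.283 Ω
R_th = 1.283 Ω
I_n = V_th/R_th = 0.0004278/1.283 = 0.0003333 A, and R_n = R_th = 1.283 Ω

Final answer: I_n = 0.0003333 A, R_n = 1.283 Ω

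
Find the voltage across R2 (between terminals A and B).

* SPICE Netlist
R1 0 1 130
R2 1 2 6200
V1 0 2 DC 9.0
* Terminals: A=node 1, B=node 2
R1 and R2 are in series across V1 (node 0 → node 1 → node 2), and the output A–B is taken across R2, so this is a voltage divider.
Series current: I = V1/(R1 + R2) = 9/(130 + 6200) = 9/6330 = 0.001422 A
V_R2 = I × R2 = V1 × R2/(R1 + R2) = 9 × 6200/6330 = 8.815 V

Final answer: 8.815 V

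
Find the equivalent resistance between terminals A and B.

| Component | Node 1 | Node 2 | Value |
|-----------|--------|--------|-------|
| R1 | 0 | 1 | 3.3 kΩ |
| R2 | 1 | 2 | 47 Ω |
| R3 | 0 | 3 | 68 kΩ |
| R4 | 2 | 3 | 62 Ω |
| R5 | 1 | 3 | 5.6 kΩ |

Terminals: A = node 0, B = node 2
The network is not a plain series/parallel combination. Inject a 1 A test current into terminal A (node 0) and return it from terminal B (node 2); then R_eq = V_A / (1 A).
Nodal analysis, taking node 2 as the 0 V reference.
Current source I_test pushes 1 A into node 0 and draws it out of node 2.
KCL at each unknown node (sum of currents leaving = 0; resistances in Ω):
  Node 0: (V_0 - V_1)/3300 + (V_0 - V_3)/68000 - 1 = 0
  Node 1: (V_1 - V_0)/3300 + (V_1 - 0)/47 + (V_1 - V_3)/5600 = 0
  Node 3: (V_3 - V_0)/68000 + (V_3 - V_1)/5600 + (V_3 - 0)/62 = 0
Collecting terms (coefficients in siemens):
  0.0003177·V_0 - 0.000303·V_1 - 0.00001471·V_3 = 1
  0.02176·V_1 - 0.000303·V_0 - 0.0001786·V_3 = 0
  0.01632·V_3 - 0.00001471·V_0 - 0.0001786·V_1 = 0
Solving these 3 simultaneous equations (Gaussian elimination) gives:
  V_0 = 3190 V, V_1 = 44.45 V, V_3 = 3.36 V
R_eq = V_0 / 1 A = 3190 Ω = 3.19 kΩ

Final answer: 3.19 kΩ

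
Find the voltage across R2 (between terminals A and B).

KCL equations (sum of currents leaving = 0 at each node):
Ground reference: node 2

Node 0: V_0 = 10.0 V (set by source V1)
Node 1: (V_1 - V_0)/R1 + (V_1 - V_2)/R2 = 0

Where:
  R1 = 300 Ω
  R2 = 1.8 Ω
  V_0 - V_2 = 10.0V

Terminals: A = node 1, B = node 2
R1 and R2 are in series across V1 (node 0 → node 1 → node 2), and the output A–B is taken across R2, so this is a voltage divider.
Series current: I = V1/(R1 + R2) = 10/(300 + 1.8) = 10/301.8 = 0.03313 A
V_R2 = I × R2 = V1 × R2/(R1 + R2) = 10 × 1.8/301.8 = 0.05964 V

Final answer: 0.05964 V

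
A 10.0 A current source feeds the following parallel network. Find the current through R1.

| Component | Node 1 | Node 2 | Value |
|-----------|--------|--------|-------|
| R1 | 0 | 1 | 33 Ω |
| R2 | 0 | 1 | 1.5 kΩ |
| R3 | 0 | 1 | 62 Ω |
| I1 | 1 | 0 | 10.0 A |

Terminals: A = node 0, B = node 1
All resistors sit directly between nodes 0 and 1, so they are in parallel and share one voltage V; the full source current 10 A splits among them.
1/R_par = 1/33 + 1/1500 + 1/62 = 0.0471 S  =>  R_par = 21.23 Ω
V = I × R_par = 10 × 21.23 = 212.3 V
I_R1 = V/R1 = 212.3/33 = 6.434 A

Final answer: 6.434 A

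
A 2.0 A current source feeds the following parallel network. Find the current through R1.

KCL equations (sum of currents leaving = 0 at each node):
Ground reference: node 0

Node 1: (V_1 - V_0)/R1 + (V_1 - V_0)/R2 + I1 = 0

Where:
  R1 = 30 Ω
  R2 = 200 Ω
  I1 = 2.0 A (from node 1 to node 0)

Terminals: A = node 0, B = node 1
All resistors sit directly between nodes 0 and 1, so they are in parallel and share one voltage V; the full source current 2 A splits among them.
1/R_par = 1/30 + 1/200 = 0.03833 S  =>  R_par = 26.09 Ω
V = I × R_par = 2 × 26.09 = 52.17 V
I_R1 = V/R1 = 52.17/30 = 1.739 A

Final answer: 1.739 A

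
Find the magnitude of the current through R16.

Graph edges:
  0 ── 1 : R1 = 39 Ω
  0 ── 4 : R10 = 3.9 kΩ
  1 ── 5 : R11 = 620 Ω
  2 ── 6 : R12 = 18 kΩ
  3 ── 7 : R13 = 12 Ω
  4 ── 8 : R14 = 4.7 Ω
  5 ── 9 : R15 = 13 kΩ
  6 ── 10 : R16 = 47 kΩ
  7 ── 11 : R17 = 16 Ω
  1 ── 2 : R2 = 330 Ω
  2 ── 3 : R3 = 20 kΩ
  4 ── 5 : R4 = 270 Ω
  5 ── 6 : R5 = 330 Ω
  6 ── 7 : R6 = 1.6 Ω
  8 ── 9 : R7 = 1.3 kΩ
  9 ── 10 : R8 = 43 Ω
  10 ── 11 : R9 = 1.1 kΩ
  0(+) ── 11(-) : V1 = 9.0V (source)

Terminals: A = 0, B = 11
Nodal analysis, taking node 11 as the 0 V reference.
Source V1 fixes V_0 = 9 V.
KCL at each unknown node (sum of currents leaving = 0; resistances in Ω):
  Node 1: (V_1 - 9)/39 + (V_1 - V_2)/330 + (V_1 - V_5)/620 = 0
  Node 2: (V_2 - V_1)/330 + (V_2 - V_3)/20000 + (V_2 - V_6)/18000 = 0
  Node 3: (V_3 - V_2)/20000 + (V_3 - V_7)/12 = 0
  Node 4: (V_4 - V_5)/270 + (V_4 - 9)/3900 + (V_4 - V_8)/4.7 = 0
  Node 5: (V_5 - V_4)/270 + (V_5 - V_6)/330 + (V_5 - V_1)/620 + (V_5 - V_9)/13000 = 0
  Node 6: (V_6 - V_5)/330 + (V_6 - V_7)/1.6 + (V_6 - V_2)/18000 + (V_6 - V_10)/47000 = 0
  Node 7: (V_7 - V_6)/1.6 + (V_7 - V_3)/12 + (V_7 - 0)/16 = 0
  Node 8: (V_8 - V_9)/1300 + (V_8 - V_4)/4.7 = 0
  Node 9: (V_9 - V_8)/1300 + (V_9 - V_10)/43 + (V_9 - V_5)/13000 = 0
  Node 10: (V_10 - V_9)/43 + (V_10 - 0)/1100 + (V_10 - V_6)/47000 = 0
Collecting terms (coefficients in siemens):
  0.03028·V_1 - 0.00303·V_2 - 0.001613·V_5 = 0.2308
  0.003136·V_2 - 0.00303·V_1 - 0.00005·V_3 - 0.00005556·V_6 = 0
  0.08338·V_3 - 0.00005·V_2 - 0.08333·V_7 = 0
  0.2167·V_4 - 0.003704·V_5 - 0.2128·V_8 = 0.002308
  0.008424·V_5 - 0.001613·V_1 - 0.003704·V_4 - 0.00303·V_6 - 0.00007692·V_9 = 0
  0.6281·V_6 - 0.00005556·V_2 - 0.00303·V_5 - 0.625·V_7 - 0.00002128·V_10 = 0
  0.7708·V_7 - 0.08333·V_3 - 0.625·V_6 = 0
  0.2135·V_8 - 0.2128·V_4 - 0.0007692·V_9 = 0
  0.0241·V_9 - 0.00007692·V_5 - 0.0007692·V_8 - 0.02326·V_10 = 0
  0.02419·V_10 - 0.00002128·V_6 - 0.02326·V_9 = 0
Solving these 10 simultaneous equations (Gaussian elimination) gives:
  V_1 = 8.621 V, V_2 = 8.336 V, V_3 = 0.1626 V, V_4 = 3.192 V
  V_5 = 3.131 V, V_6 = 0.1728 V, V_7 = 0.1577 V, V_8 = 3.186 V
  V_9 = 1.548 V, V_10 = 1.489 V
I_R16 = (V_6 - V_10)/R16 = (0.1728 - 1.489)/47000 = -0.00002801 A
|I_R16| = 0.00002801 A

Final answer: |I_R16| = 2.801e-05 A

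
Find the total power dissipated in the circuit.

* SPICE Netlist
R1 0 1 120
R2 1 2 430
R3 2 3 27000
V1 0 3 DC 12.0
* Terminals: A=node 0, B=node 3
Nodal analysis, taking node 3 as the 0 V reference.
Source V1 fixes V_0 = 12 V.
KCL at each unknown node (sum of currents leaving = 0; resistances in Ω):
  Node 1: (V_1 - 12)/120 + (V_1 - V_2)/430 = 0
  Node 2: (V_2 - V_1)/430 + (V_2 - 0)/27000 = 0
Collecting terms (coefficients in siemens):
  0.01066·V_1 - 0.002326·V_2 = 0.1
  0.002363·V_2 - 0.002326·V_1 = 0
Determinant D = (0.01066)(0.002363) - (-0.002326)(-0.002326) = 0.00001977
V_1 = [(0.1)(0.002363) - (-0.002326)(0)]/D = 11.95 V
V_2 = [(0.01066)(0) - (0.1)(-0.002326)]/D = 11.76 V
Power in each resistor, P = (ΔV)²/R:
  P_R1 = (12 - 11.95)²/120 = 0.00002277 W
  P_R2 = (11.95 - 11.76)²/430 = 0.00008158 W
  P_R3 = (11.76 - 0)²/27000 = 0.005123 W
P_total = P_R1 + P_R2 + P_R3 = 0.005227 W

Final answer: 0.005227 W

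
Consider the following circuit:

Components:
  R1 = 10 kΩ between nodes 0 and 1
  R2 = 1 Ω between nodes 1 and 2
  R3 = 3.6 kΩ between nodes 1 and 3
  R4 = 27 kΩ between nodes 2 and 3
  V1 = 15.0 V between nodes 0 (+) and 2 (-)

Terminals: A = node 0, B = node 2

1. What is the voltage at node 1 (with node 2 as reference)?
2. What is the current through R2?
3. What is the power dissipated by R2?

Nodal analysis, taking node 2 as the 0 V reference.
Source V1 fixes V_0 = 15 V.
KCL at each unknown node (sum of currents leaving = 0; resistances in Ω):
  Node 1: (V_1 - 15)/10000 + (V_1 - 0)/1 + (V_1 - V_3)/3600 = 0
  Node 3: (V_3 - V_1)/3600 + (V_3 - 0)/27000 = 0
Collecting terms (coefficients in siemens):
  1·V_1 - 0.0002778·V_3 = 0.0015
  0.0003148·V_3 - 0.0002778·V_1 = 0
Determinant D = (1)(0.0003148) - (-0.0002778)(-0.0002778) = 0.0003149
V_1 = [(0.0015)(0.0003148) - (-0.0002778)(0)]/D = 0.0015 V
V_3 = [(1)(0) - (0.0015)(-0.0002778)]/D = 0.001323 V
Part 1:
  Read off the nodal solution: V_1 = 0.0015 V
Part 2:
  I_R2 = (V_1 - V_2)/R2 = (0.0015 - 0)/1 = 0.0015 A
  Magnitude: I_R2 = 0.0015 A
Part 3:
  I_R2 = (V_1 - V_2)/R2 = (0.0015 - 0)/1 = 0.0015 A
  P_R2 = I_R2² × R2 = (0.0015)² × 1 = 0.000002249 W

Final answers:
1. V_1 = 0.0015 V
2. I_R2 = 0.0015 A
3. P_R2 = 2.249e-06 W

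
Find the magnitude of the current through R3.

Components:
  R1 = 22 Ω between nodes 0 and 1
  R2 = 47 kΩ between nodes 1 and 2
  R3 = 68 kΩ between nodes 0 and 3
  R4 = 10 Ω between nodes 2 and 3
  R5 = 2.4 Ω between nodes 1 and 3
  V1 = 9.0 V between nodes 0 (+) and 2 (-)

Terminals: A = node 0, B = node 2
Nodal analysis, taking node 2 as the 0 V reference.
Source V1 fixes V_0 = 9 V.
KCL at each unknown node (sum of currents leaving = 0; resistances in Ω):
  Node 1: (V_1 - 9)/22 + (V_1 - 0)/47000 + (V_1 - V_3)/2.4 = 0
  Node 3: (V_3 - 9)/68000 + (V_3 - 0)/10 + (V_3 - V_1)/2.4 = 0
Collecting terms (coefficients in siemens):
  0.4621·V_1 - 0.4167·V_3 = 0.4091
  0.5167·V_3 - 0.4167·V_1 = 0.0001324
Determinant D = (0.4621)(0.5167) - (-0.4167)(-0.4167) = 0.06517
V_1 = [(0.4091)(0.5167) - (-0.4167)(0.0001324)]/D = 3.244 V
V_3 = [(0.4621)(0.0001324) - (0.4091)(-0.4167)]/D = 2.617 V
I_R3 = (V_0 - V_3)/R3 = (9 - 2.617)/68000 = 0.00009387 A
|I_R3| = 0.00009387 A

Final answer: |I_R3| = 9.387e-05 A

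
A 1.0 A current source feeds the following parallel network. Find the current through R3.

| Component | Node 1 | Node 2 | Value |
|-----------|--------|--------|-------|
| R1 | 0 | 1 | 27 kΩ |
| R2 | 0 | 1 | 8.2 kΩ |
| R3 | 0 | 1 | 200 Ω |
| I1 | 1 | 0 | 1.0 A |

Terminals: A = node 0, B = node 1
All resistors sit directly between nodes 0 and 1, so they are in parallel and share one voltage V; the full source current 1 A splits among them.
1/R_par = 1/27000 + 1/8200 + 1/200 = 0.005159 S  =>  R_par = 193.8 Ω
V = I × R_par = 1 × 193.8 = 193.8 V
I_R3 = V/R3 = 193.8/200 = 0.9692 A

Final answer: 0.9692 A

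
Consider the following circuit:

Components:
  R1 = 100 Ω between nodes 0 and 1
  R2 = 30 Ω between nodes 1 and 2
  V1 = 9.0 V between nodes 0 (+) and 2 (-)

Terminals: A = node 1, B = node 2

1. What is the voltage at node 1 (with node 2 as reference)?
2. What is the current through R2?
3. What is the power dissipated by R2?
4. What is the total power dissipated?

Nodal analysis, taking node 2 as the 0 V reference.
Source V1 fixes V_0 = 9 V.
KCL at each unknown node (sum of currents leaving = 0; resistances in Ω):
  Node 1: (V_1 - 9)/100 + (V_1 - 0)/30 = 0
Collecting terms: 0.04333 × V_1 = 0.09  =>  V_1 = 2.077 V
Part 1:
  Read off the nodal solution: V_1 = 2.077 V
Part 2:
  I_R2 = (V_1 - V_2)/R2 = (2.077 - 0)/30 = 0.06923 A
  Magnitude: I_R2 = 0.06923 A
Part 3:
  I_R2 = (V_1 - V_2)/R2 = (2.077 - 0)/30 = 0.06923 A
  P_R2 = I_R2² × R2 = (0.06923)² × 30 = 0.1438 W
Part 4:
  Power in each resistor, P = (ΔV)²/R:
    P_R1 = (9 - 2.077)²/100 = 0.4793 W
    P_R2 = (2.077 - 0)²/30 = 0.1438 W
  P_total = P_R1 + P_R2 = 0.6231 W

Final answers:
1. V_1 = 2.077 V
2. I_R2 = 0.06923 A
3. P_R2 = 0.1438 W
4. P_total = 0.6231 W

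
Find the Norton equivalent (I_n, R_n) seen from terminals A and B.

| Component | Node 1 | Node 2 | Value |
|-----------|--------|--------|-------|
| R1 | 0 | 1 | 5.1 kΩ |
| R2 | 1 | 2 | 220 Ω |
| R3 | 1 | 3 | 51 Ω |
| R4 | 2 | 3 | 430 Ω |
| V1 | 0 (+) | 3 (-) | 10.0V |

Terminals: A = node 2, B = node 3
Find the Thévenin equivalent first; then I_n = V_th/R_th and R_n = R_th.
Step 1 — V_th is the open-circuit voltage V_A - V_B (nothing connected across the terminals).
Nodal analysis, taking node 3 as the 0 V reference.
Source V1 fixes V_0 = 10 V.
KCL at each unknown node (sum of currents leaving = 0; resistances in Ω):
  Node 1: (V_1 - 10)/5100 + (V_1 - V_2)/220 + (V_1 - 0)/51 = 0
  Node 2: (V_2 - V_1)/220 + (V_2 - 0)/430 = 0
Collecting terms (coefficients in siemens):
  0.02435·V_1 - 0.004545·V_2 = 0.001961
  0.006871·V_2 - 0.004545·V_1 = 0
Determinant D = (0.02435)(0.006871) - (-0.004545)(-0.004545) = 0.0001466
V_1 = [(0.001961)(0.006871) - (-0.004545)(0)]/D = 0.09187 V
V_2 = [(0.02435)(0) - (0.001961)(-0.004545)]/D = 0.06078 V
V_th = V_2 - V_3 = 0.06078 - 0 = 0.06078 V
Step 2 — R_th: zero the source — replace V1 by a short circuit (node 3 merges into node 0) — and find the resistance seen between A (node 2) and B (node 0).
Reduce the network between node 2 (A) and node 0 (B) by series/parallel combination:
  Rp1 = R1 ‖ R3 (parallel, both between nodes 0 and 1) = 1/(1/5100 + 1/51) = 50.5 Ω
  Rs1 = R2 + Rp1 (series, joined only at node 1) = 220 + 50.5 = 270.5 Ω
  Rp2 = R4 ‖ Rs1 (parallel, both between nodes 0 and 2) = 1/(1/430 + 1/270.5) = 166 Ω
R_th = 166 Ω
I_n = V_th/R_th = 0.06078/166 = 0.000366 A, and R_n = R_th = 166 Ω

Final answer: I_n = 0.000366 A, R_n = 166 Ω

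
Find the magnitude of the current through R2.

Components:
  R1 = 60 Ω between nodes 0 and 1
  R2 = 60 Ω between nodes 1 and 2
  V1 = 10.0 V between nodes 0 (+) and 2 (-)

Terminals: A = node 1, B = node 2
Nodal analysis, taking node 2 as the 0 V reference.
Source V1 fixes V_0 = 10 V.
KCL at each unknown node (sum of currents leaving = 0; resistances in Ω):
  Node 1: (V_1 - 10)/60 + (V_1 - 0)/60 = 0
Collecting terms: 0.03333 × V_1 = 0.1667  =>  V_1 = 5 V
I_R2 = (V_1 - V_2)/R2 = (5 - 0)/60 = 0.08333 A
|I_R2| = 0.08333 A

Final answer: |I_R2| = 0.08333 A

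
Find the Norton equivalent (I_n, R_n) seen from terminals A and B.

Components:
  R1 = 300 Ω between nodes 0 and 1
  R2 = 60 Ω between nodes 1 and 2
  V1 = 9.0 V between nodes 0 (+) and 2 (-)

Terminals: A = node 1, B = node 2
Find the Thévenin equivalent first; then I_n = V_th/R_th and R_n = R_th.
Step 1 — V_th is the open-circuit voltage V_A - V_B (nothing connected across the terminals).
Nodal analysis, taking node 2 as the 0 V reference.
Source V1 fixes V_0 = 9 V.
KCL at each unknown node (sum of currents leaving = 0; resistances in Ω):
  Node 1: (V_1 - 9)/300 + (V_1 - 0)/60 = 0
Collecting terms: 0.02 × V_1 = 0.03  =>  V_1 = 1.5 V
V_th = V_1 - V_2 = 1.5 - 0 = 1.5 V
Step 2 — R_th: zero the source — replace V1 by a short circuit (node 2 merges into node 0) — and find the resistance seen between A (node 1) and B (node 0).
Reduce the network between node 1 (A) and node 0 (B) by series/parallel combination:
  Rp1 = R1 ‖ R2 (parallel, both between nodes 0 and 1) = 1/(1/300 + 1/60) = 50 Ω
R_th = 50 Ω
I_n = V_th/R_th = 1.5/50 = 0.03 A, and R_n = R_th = 50 Ω

Final answer: I_n = 0.03 A, R_n = 50 Ω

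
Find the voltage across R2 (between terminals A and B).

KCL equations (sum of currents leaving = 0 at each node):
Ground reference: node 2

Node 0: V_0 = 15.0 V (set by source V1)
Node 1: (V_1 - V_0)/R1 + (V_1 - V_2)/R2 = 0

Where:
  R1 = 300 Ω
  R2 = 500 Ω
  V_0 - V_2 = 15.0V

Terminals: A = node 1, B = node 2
R1 and R2 are in series across V1 (node 0 → node 1 → node 2), and the output A–B is taken across R2, so this is a voltage divider.
Series current: I = V1/(R1 + R2) = 15/(300 + 500) = 15/800 = 0.01875 A
V_R2 = I × R2 = V1 × R2/(R1 + R2) = 15 × 500/800 = 9.375 V

Final answer: 9.375 V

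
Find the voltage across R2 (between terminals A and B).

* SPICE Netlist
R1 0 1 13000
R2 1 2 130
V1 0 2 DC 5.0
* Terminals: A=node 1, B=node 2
R1 and R2 are in series across V1 (node 0 → node 1 → node 2), and the output A–B is taken across R2, so this is a voltage divider.
Series current: I = V1/(R1 + R2) = 5/(13000 + 130) = 5/13130 = 0.0003808 A
V_R2 = I × R2 = V1 × R2/(R1 + R2) = 5 × 130/13130 = 0.0495 V

Final answer: 0.0495 V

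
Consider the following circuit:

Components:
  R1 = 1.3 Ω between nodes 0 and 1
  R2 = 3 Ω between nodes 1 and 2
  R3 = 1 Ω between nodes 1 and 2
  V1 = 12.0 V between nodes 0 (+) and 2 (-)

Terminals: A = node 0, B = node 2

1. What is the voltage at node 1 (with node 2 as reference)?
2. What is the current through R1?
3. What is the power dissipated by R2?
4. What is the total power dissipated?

Nodal analysis, taking node 2 as the 0 V reference.
Source V1 fixes V_0 = 12 V.
KCL at each unknown node (sum of currents leaving = 0; resistances in Ω):
  Node 1: (V_1 - 12)/1.3 + (V_1 - 0)/3 + (V_1 - 0)/1 = 0
Collecting terms: 2.103 × V_1 = 9.231  =>  V_1 = 4.39 V
Part 1:
  Read off the nodal solution: V_1 = 4.39 V
Part 2:
  I_R1 = (V_0 - V_1)/R1 = (12 - 4.39)/1.3 = 5.854 A
  Magnitude: I_R1 = 5.854 A
Part 3:
  I_R2 = (V_1 - V_2)/R2 = (4.39 - 0)/3 = 1.463 A
  P_R2 = I_R2² × R2 = (1.463)² × 3 = 6.425 W
Part 4:
  Power in each resistor, P = (ΔV)²/R:
    P_R1 = (12 - 4.39)²/1.3 = 44.54 W
    P_R2 = (4.39 - 0)²/3 = 6.425 W
    P_R3 = (4.39 - 0)²/1 = 19.27 W
  P_total = P_R1 + P_R2 + P_R3 = 70.24 W

Final answers:
1. V_1 = 4.39 V
2. I_R1 = 5.854 A
3. P_R2 = 6.425 W
4. P_total = 70.24 W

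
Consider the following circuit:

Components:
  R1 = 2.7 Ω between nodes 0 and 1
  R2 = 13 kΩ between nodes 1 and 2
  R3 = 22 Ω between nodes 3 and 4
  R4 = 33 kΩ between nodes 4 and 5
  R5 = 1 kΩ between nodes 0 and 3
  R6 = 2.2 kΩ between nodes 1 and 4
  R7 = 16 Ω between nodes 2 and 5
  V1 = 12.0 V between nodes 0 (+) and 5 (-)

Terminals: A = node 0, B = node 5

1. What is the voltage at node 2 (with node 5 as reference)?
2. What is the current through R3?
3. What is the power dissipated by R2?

Nodal analysis, taking node 5 as the 0 V reference.
Source V1 fixes V_0 = 12 V.
KCL at each unknown node (sum of currents leaving = 0; resistances in Ω):
  Node 1: (V_1 - 12)/2.7 + (V_1 - V_2)/13000 + (V_1 - V_4)/2200 = 0
  Node 2: (V_2 - V_1)/13000 + (V_2 - 0)/16 = 0
  Node 3: (V_3 - V_4)/22 + (V_3 - 12)/1000 = 0
  Node 4: (V_4 - V_3)/22 + (V_4 - 0)/33000 + (V_4 - V_1)/2200 = 0
Collecting terms (coefficients in siemens):
  0.3709·V_1 - 0.00007692·V_2 - 0.0004545·V_4 = 4.444
  0.06258·V_2 - 0.00007692·V_1 = 0
  0.04645·V_3 - 0.04545·V_4 = 0.012
  0.04594·V_4 - 0.0004545·V_1 - 0.04545·V_3 = 0
Solving these 4 simultaneous equations (Gaussian elimination) gives:
  V_1 = 12 V, V_2 = 0.01475 V, V_3 = 11.76 V, V_4 = 11.75 V
Part 1:
  Read off the nodal solution: V_2 = 0.01475 V
Part 2:
  I_R3 = (V_3 - V_4)/R3 = (11.76 - 11.75)/22 = 0.000244 A
  Magnitude: I_R3 = 0.000244 A
Part 3:
  I_R2 = (V_1 - V_2)/R2 = (12 - 0.01475)/13000 = 0.0009217 A
  P_R2 = I_R2² × R2 = (0.0009217)² × 13000 = 0.01104 W

Final answers:
1. V_2 = 0.01475 V
2. I_R3 = 0.000244 A
3. P_R2 = 0.01104 W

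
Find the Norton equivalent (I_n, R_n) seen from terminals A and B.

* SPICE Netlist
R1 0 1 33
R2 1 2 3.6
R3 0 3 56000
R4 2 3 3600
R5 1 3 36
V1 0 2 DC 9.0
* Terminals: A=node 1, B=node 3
Find the Thévenin equivalent first; then I_n = V_th/R_th and R_n = R_th.
Step 1 — V_th is the open-circuit voltage V_A - V_B (nothing connected across the terminals).
Nodal analysis, taking node 2 as the 0 V reference.
Source V1 fixes V_0 = 9 V.
KCL at each unknown node (sum of currents leaving = 0; resistances in Ω):
  Node 1: (V_1 - 9)/33 + (V_1 - 0)/3.6 + (V_1 - V_3)/36 = 0
  Node 3: (V_3 - 9)/56000 + (V_3 - 0)/3600 + (V_3 - V_1)/36 = 0
Collecting terms (coefficients in siemens):
  0.3359·V_1 - 0.02778·V_3 = 0.2727
  0.02807·V_3 - 0.02778·V_1 = 0.0001607
Determinant D = (0.3359)(0.02807) - (-0.02778)(-0.02778) = 0.008657
V_1 = [(0.2727)(0.02807) - (-0.02778)(0.0001607)]/D = 0.8849 V
V_3 = [(0.3359)(0.0001607) - (0.2727)(-0.02778)]/D = 0.8813 V
V_th = V_1 - V_3 = 0.8849 - 0.8813 = 0.003594 V
Step 2 — R_th: zero the source — replace V1 by a short circuit (node 2 merges into node 0) — and find the resistance seen between A (node 1) and B (node 3).
Reduce the network between node 1 (A) and node 3 (B) by series/parallel combination:
  Rp1 = R1 ‖ R2 (parallel, both between nodes 0 and 1) = 1/(1/33 + 1/3.6) = 3.246 Ω
  Rp2 = R3 ‖ R4 (parallel, both between nodes 0 and 3) = 1/(1/56000 + 1/3600) = 3383 Ω
  Rs1 = Rp1 + Rp2 (series, joined only at node 0) = 3.246 + 3383 = 3386 Ω
  Rp3 = R5 ‖ Rs1 (parallel, both between nodes 1 and 3) = 1/(1/36 + 1/3386) = 35.62 Ω
R_th = 35.62 Ω
I_n = V_th/R_th = 0.003594/35.62 = 0.0001009 A, and R_n = R_th = 35.62 Ω

Final answer: I_n = 0.0001009 A, R_n = 35.62 Ω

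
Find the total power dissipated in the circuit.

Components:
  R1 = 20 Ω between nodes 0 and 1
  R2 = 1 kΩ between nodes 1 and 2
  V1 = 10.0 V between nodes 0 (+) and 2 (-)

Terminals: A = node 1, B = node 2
Nodal analysis, taking node 2 as the 0 V reference.
Source V1 fixes V_0 = 10 V.
KCL at each unknown node (sum of currents leaving = 0; resistances in Ω):
  Node 1: (V_1 - 10)/20 + (V_1 - 0)/1000 = 0
Collecting terms: 0.051 × V_1 = 0.5  =>  V_1 = 9.804 V
Power in each resistor, P = (ΔV)²/R:
  P_R1 = (10 - 9.804)²/20 = 0.001922 W
  P_R2 = (9.804 - 0)²/1000 = 0.09612 W
P_total = P_R1 + P_R2 = 0.09804 W

Final answer: 0.09804 W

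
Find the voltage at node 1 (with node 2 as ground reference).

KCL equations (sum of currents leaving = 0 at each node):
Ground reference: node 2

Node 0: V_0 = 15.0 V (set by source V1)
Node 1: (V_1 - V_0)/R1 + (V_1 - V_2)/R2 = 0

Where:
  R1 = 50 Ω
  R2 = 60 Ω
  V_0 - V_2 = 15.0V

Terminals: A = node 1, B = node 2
Nodal analysis, taking node 2 as the 0 V reference.
Source V1 fixes V_0 = 15 V.
KCL at each unknown node (sum of currents leaving = 0; resistances in Ω):
  Node 1: (V_1 - 15)/50 + (V_1 - 0)/60 = 0
Collecting terms: 0.03667 × V_1 = 0.3  =>  V_1 = 8.182 V
The requested potential is V_1 = 8.182 V.

Final answer: V_1 = 8.182 V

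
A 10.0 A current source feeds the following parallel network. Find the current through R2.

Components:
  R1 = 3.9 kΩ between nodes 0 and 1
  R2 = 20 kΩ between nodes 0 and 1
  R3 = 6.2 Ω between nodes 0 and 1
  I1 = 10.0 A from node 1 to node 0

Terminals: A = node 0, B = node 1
All resistors sit directly between nodes 0 and 1, so they are in parallel and share one voltage V; the full source current 10 A splits among them.
1/R_par = 1/3900 + 1/20000 + 1/6.2 = 0.1616 S  =>  R_par = 6.188 Ω
V = I × R_par = 10 × 6.188 = 61.88 V
I_R2 = V/R2 = 61.88/20000 = 0.003094 A

Final answer: 0.003094 A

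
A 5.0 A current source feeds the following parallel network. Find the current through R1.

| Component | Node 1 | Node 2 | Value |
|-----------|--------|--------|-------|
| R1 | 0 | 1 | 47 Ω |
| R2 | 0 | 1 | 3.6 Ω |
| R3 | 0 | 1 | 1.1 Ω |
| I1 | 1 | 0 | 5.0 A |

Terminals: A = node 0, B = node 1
All resistors sit directly between nodes 0 and 1, so they are in parallel and share one voltage V; the full source current 5 A splits among them.
1/R_par = 1/47 + 1/3.6 + 1/1.1 = 1.208 S  =>  R_par = 0.8277 Ω
V = I × R_par = 5 × 0.8277 = 4.139 V
I_R1 = V/R1 = 4.139/47 = 0.08805 A

Final answer: 0.08805 A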